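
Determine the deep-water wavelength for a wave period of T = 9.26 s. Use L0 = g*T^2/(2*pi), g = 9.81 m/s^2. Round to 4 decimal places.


L0 = g * T^2 / (2 * pi)
L0 = 9.81 * 9.26^2 / (2 * pi)
L0 = 9.81 * 85.7476 / 6.28319
L0 = 841.1840 / 6.28319
L0 = 133.8786 m

133.8786


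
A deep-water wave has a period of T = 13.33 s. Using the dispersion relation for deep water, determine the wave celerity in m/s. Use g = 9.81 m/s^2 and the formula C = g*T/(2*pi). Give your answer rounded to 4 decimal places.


We use the deep-water celerity formula:
C = g * T / (2 * pi)
C = 9.81 * 13.33 / (2 * 3.14159...)
C = 130.767300 / 6.283185
C = 20.8123 m/s

20.8123


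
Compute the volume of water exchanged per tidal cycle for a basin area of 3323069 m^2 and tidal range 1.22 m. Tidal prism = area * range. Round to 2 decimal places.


Tidal prism = Area * Tidal range
P = 3323069 * 1.22
P = 4054144.18 m^3

4054144.18


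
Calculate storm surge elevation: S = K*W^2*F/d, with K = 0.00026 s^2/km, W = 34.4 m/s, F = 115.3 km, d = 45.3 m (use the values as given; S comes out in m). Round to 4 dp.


S = K * W^2 * F / d
W^2 = 34.4^2 = 1183.36
S = 0.00026 * 1183.36 * 115.3 / 45.3
Numerator = 0.00026 * 1183.36 * 115.3 = 35.474766
S = 35.474766 / 45.3 = 0.7831 m

0.7831


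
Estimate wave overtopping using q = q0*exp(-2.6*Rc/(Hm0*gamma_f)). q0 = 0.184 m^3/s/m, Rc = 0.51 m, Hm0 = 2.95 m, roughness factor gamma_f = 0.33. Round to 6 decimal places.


q = q0 * exp(-2.6 * Rc / (Hm0 * gamma_f))
Exponent = -2.6 * 0.51 / (2.95 * 0.33)
= -2.6 * 0.51 / 0.9735
= -1.362096
exp(-1.362096) = 0.256123
q = 0.184 * 0.256123
q = 0.047127 m^3/s/m

0.047127


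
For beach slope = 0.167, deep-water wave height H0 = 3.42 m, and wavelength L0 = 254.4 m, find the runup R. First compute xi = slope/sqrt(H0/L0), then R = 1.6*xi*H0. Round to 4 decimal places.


xi = slope / sqrt(H0/L0)
H0/L0 = 3.42/254.4 = 0.013443
sqrt(0.013443) = 0.115946
xi = 0.167 / 0.115946 = 1.440330
R = 1.6 * xi * H0 = 1.6 * 1.440330 * 3.42
R = 7.8815 m

7.8815


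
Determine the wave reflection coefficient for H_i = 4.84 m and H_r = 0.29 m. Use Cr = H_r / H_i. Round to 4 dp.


Cr = H_r / H_i
Cr = 0.29 / 4.84
Cr = 0.0599

0.0599


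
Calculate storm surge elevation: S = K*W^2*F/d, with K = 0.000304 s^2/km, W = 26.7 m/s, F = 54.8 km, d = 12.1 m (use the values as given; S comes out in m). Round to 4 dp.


S = K * W^2 * F / d
W^2 = 26.7^2 = 712.89
S = 0.000304 * 712.89 * 54.8 / 12.1
Numerator = 0.000304 * 712.89 * 54.8 = 11.876177
S = 11.876177 / 12.1 = 0.9815 m

0.9815


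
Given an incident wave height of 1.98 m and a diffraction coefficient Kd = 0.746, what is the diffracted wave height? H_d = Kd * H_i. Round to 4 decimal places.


H_d = Kd * H_i
H_d = 0.746 * 1.98
H_d = 1.4771 m

1.4771


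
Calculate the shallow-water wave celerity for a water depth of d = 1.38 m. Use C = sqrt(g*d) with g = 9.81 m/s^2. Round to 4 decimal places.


Using the shallow-water approximation:
C = sqrt(g * d) = sqrt(9.81 * 1.38)
C = sqrt(13.5378)
C = 3.6794 m/s

3.6794


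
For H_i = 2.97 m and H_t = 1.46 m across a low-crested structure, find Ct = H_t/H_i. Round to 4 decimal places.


Ct = H_t / H_i
Ct = 1.46 / 2.97
Ct = 0.4916

0.4916


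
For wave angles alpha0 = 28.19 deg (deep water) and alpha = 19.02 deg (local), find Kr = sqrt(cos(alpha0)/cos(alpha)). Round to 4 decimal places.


Kr = sqrt(cos(alpha0) / cos(alpha))
cos(28.19) = 0.881386
cos(19.02) = 0.945405
Kr = sqrt(0.881386 / 0.945405)
Kr = sqrt(0.932284)
Kr = 0.9655

0.9655


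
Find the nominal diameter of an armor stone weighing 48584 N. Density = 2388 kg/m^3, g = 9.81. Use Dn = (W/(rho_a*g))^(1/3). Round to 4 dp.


V = W / (rho_a * g)
V = 48584 / (2388 * 9.81)
V = 48584 / 23426.28
V = 2.073910 m^3
Dn = V^(1/3) = 2.073910^(1/3)
Dn = 1.2753 m

1.2753


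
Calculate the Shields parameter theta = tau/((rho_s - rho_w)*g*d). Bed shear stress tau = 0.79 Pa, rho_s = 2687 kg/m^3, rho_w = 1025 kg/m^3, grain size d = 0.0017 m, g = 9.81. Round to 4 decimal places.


theta = tau / ((rho_s - rho_w) * g * d)
rho_s - rho_w = 2687 - 1025 = 1662
Denominator = 1662 * 9.81 * 0.0017 = 27.717174
theta = 0.79 / 27.717174
theta = 0.0285

0.0285


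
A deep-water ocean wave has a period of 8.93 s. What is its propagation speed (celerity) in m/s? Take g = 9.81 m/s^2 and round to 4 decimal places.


We use the deep-water celerity formula:
C = g * T / (2 * pi)
C = 9.81 * 8.93 / (2 * 3.14159...)
C = 87.603300 / 6.283185
C = 13.9425 m/s

13.9425


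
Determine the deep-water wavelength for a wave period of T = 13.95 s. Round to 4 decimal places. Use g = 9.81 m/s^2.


L0 = g * T^2 / (2 * pi)
L0 = 9.81 * 13.95^2 / (2 * pi)
L0 = 9.81 * 194.6025 / 6.28319
L0 = 1909.0505 / 6.28319
L0 = 303.8348 m

303.8348


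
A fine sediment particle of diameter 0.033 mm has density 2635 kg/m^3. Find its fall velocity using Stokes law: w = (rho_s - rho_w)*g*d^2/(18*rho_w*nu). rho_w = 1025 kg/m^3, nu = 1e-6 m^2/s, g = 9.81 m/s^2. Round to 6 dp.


w = (rho_s - rho_w) * g * d^2 / (18 * rho_w * nu)
d = 0.033 mm = 0.000033 m
rho_s - rho_w = 2635 - 1025 = 1610
Numerator = 1610 * 9.81 * (0.000033)^2 = 0.000017199775
Denominator = 18 * 1025 * 1e-6 = 0.018450
w = 0.000932 m/s

0.000932


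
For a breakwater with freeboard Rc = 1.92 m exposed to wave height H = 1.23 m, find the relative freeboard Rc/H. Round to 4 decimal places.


Relative freeboard = Rc / H
= 1.92 / 1.23
= 1.5610

1.5610


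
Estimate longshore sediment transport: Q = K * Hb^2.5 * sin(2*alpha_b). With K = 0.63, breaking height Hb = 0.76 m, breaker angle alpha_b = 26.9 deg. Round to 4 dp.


Q = K * Hb^2.5 * sin(2 * alpha_b)
Hb^2.5 = 0.76^2.5 = 0.503540
sin(2 * 26.9) = sin(53.8) = 0.806960
Q = 0.63 * 0.503540 * 0.806960
Q = 0.2560 m^3/s

0.2560


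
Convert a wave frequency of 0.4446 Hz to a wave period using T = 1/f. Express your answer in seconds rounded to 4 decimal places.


T = 1 / f
T = 1 / 0.4446
T = 2.2492 s

2.2492


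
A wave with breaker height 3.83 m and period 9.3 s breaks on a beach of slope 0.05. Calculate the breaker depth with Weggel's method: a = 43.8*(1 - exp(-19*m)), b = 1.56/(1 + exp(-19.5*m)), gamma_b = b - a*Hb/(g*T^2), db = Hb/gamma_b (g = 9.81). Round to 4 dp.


a = 43.8 * (1 - exp(-19 * m))
exp(-19 * 0.05) = exp(-0.9500) = 0.386741
a = 43.8 * (1 - 0.386741) = 26.860743
b = 1.56 / (1 + exp(-19.5 * m))
exp(-19.5 * 0.05) = exp(-0.9750) = 0.377192
b = 1.56 / (1 + 0.377192) = 1.132739
Hb / (g * T^2) = 3.83 / (9.81 * 9.3^2) = 3.83 / 848.4669 = 0.00451402
gamma_b = b - a * Hb/(g*T^2) = 1.132739 - 26.860743 * 0.00451402 = 1.011489
db = Hb / gamma_b = 3.83 / 1.011489
db = 3.7865 m

3.7865


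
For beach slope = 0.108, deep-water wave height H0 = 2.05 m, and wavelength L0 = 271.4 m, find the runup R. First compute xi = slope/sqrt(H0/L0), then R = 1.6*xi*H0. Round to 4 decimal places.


xi = slope / sqrt(H0/L0)
H0/L0 = 2.05/271.4 = 0.007553
sqrt(0.007553) = 0.086910
xi = 0.108 / 0.086910 = 1.242658
R = 1.6 * xi * H0 = 1.6 * 1.242658 * 2.05
R = 4.0759 m

4.0759


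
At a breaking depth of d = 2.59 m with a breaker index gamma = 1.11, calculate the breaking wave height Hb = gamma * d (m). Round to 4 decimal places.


Hb = gamma * d
Hb = 1.11 * 2.59
Hb = 2.8749 m

2.8749


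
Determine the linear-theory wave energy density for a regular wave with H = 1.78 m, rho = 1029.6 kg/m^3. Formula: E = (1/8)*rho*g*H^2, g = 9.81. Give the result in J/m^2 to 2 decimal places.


E = (1/8) * rho * g * H^2
E = (1/8) * 1029.6 * 9.81 * 1.78^2
E = 0.125 * 1029.6 * 9.81 * 3.1684
E = 4000.25 J/m^2

4000.25


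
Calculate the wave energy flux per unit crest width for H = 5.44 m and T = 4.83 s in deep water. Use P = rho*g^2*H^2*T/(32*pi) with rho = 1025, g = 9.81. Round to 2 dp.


P = rho * g^2 * H^2 * T / (32 * pi)
P = 1025 * 9.81^2 * 5.44^2 * 4.83 / (32 * pi)
P = 1025 * 96.2361 * 29.5936 * 4.83 / 100.53096
P = 140251.32 W/m

140251.32


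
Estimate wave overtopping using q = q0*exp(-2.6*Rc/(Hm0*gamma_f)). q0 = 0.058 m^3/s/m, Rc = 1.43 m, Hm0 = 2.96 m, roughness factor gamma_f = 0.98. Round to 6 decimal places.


q = q0 * exp(-2.6 * Rc / (Hm0 * gamma_f))
Exponent = -2.6 * 1.43 / (2.96 * 0.98)
= -2.6 * 1.43 / 2.9008
= -1.281715
exp(-1.281715) = 0.277561
q = 0.058 * 0.277561
q = 0.016099 m^3/s/m

0.016099


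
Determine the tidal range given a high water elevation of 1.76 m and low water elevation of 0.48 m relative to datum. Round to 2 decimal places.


Tidal range = High water - Low water
Tidal range = 1.76 - (0.48)
Tidal range = 1.28 m

1.28


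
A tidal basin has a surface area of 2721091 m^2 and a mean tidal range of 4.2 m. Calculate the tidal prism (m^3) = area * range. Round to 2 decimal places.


Tidal prism = Area * Tidal range
P = 2721091 * 4.2
P = 11428582.20 m^3

11428582.20


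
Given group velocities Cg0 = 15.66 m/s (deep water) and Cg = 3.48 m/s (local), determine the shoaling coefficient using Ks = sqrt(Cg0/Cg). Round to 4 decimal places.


Ks = sqrt(Cg0 / Cg)
Ks = sqrt(15.66 / 3.48)
Ks = sqrt(4.5000)
Ks = 2.1213

2.1213


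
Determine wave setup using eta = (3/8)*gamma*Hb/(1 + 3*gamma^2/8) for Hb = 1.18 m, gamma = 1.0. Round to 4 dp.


eta = (3/8) * gamma * Hb / (1 + 3*gamma^2/8)
Numerator = (3/8) * 1.0 * 1.18 = 0.442500
Denominator = 1 + 3*1.0^2/8 = 1 + 0.375000 = 1.375000
eta = 0.442500 / 1.375000
eta = 0.3218 m

0.3218


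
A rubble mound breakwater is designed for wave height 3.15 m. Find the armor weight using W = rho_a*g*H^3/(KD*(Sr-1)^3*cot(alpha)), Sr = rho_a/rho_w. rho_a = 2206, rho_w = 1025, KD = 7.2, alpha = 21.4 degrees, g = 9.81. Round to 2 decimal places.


Sr = rho_a / rho_w = 2206 / 1025 = 2.152195
(Sr - 1) = 1.152195
(Sr - 1)^3 = 1.529601
cot(21.4) = 1 / tan(21.4) = 1 / 0.391896 = 2.551699
Numerator = 2206 * 9.81 * 3.15^3 = 676404.0151
Denominator = 7.2 * 1.529601 * 2.551699 = 28.102184
W = 676404.0151 / 28.102184
W = 24069.45 N

24069.45


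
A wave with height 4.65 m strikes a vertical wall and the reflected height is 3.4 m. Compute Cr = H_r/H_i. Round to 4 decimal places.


Cr = H_r / H_i
Cr = 3.4 / 4.65
Cr = 0.7312

0.7312


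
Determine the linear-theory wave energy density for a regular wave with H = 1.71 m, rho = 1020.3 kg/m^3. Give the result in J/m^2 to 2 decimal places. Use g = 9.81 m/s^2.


E = (1/8) * rho * g * H^2
E = (1/8) * 1020.3 * 9.81 * 1.71^2
E = 0.125 * 1020.3 * 9.81 * 2.9241
E = 3658.47 J/m^2

3658.47


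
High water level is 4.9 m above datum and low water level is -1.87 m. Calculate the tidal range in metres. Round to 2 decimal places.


Tidal range = High water - Low water
Tidal range = 4.9 - (-1.87)
Tidal range = 6.77 m

6.77


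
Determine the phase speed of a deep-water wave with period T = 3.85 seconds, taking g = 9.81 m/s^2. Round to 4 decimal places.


We use the deep-water celerity formula:
C = g * T / (2 * pi)
C = 9.81 * 3.85 / (2 * 3.14159...)
C = 37.768500 / 6.283185
C = 6.0110 m/s

6.0110


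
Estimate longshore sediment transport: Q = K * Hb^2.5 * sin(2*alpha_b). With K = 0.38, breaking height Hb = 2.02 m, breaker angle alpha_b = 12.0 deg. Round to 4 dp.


Q = K * Hb^2.5 * sin(2 * alpha_b)
Hb^2.5 = 2.02^2.5 = 5.799338
sin(2 * 12.0) = sin(24.0) = 0.406737
Q = 0.38 * 5.799338 * 0.406737
Q = 0.8963 m^3/s

0.8963


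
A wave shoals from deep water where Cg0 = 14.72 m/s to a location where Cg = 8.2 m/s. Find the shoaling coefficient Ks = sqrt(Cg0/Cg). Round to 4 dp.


Ks = sqrt(Cg0 / Cg)
Ks = sqrt(14.72 / 8.2)
Ks = sqrt(1.7951)
Ks = 1.3398

1.3398


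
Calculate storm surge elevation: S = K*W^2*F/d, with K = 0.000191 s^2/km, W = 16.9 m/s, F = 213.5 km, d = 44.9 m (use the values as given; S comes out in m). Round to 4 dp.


S = K * W^2 * F / d
W^2 = 16.9^2 = 285.61
S = 0.000191 * 285.61 * 213.5 / 44.9
Numerator = 0.000191 * 285.61 * 213.5 = 11.646747
S = 11.646747 / 44.9 = 0.2594 m

0.2594


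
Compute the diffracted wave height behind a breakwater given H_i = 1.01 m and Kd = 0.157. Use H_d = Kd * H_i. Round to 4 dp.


H_d = Kd * H_i
H_d = 0.157 * 1.01
H_d = 0.1586 m

0.1586


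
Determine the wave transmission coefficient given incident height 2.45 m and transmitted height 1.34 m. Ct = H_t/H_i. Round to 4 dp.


Ct = H_t / H_i
Ct = 1.34 / 2.45
Ct = 0.5469

0.5469


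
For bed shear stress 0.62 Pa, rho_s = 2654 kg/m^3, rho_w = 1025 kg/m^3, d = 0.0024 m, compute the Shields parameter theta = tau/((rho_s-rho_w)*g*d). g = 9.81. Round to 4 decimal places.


theta = tau / ((rho_s - rho_w) * g * d)
rho_s - rho_w = 2654 - 1025 = 1629
Denominator = 1629 * 9.81 * 0.0024 = 38.353176
theta = 0.62 / 38.353176
theta = 0.0162

0.0162


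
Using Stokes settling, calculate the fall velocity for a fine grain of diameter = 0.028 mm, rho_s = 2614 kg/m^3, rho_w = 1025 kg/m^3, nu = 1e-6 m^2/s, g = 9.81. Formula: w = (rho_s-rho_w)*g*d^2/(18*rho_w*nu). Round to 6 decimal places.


w = (rho_s - rho_w) * g * d^2 / (18 * rho_w * nu)
d = 0.028 mm = 0.000028 m
rho_s - rho_w = 2614 - 1025 = 1589
Numerator = 1589 * 9.81 * (0.000028)^2 = 0.000012221063
Denominator = 18 * 1025 * 1e-6 = 0.018450
w = 0.000662 m/s

0.000662


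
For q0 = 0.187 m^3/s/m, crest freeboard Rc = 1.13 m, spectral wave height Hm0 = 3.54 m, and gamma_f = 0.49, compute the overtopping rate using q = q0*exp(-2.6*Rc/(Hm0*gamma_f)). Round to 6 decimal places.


q = q0 * exp(-2.6 * Rc / (Hm0 * gamma_f))
Exponent = -2.6 * 1.13 / (3.54 * 0.49)
= -2.6 * 1.13 / 1.7346
= -1.693762
exp(-1.693762) = 0.183827
q = 0.187 * 0.183827
q = 0.034376 m^3/s/m

0.034376


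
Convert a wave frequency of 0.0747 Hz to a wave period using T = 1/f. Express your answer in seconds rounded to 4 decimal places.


T = 1 / f
T = 1 / 0.0747
T = 13.3869 s

13.3869


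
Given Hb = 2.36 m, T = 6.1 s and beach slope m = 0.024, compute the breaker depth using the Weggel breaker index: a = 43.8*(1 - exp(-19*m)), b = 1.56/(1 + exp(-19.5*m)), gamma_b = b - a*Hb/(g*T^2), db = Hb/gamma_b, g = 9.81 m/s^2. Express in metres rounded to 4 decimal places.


a = 43.8 * (1 - exp(-19 * m))
exp(-19 * 0.024) = exp(-0.4560) = 0.633814
a = 43.8 * (1 - 0.633814) = 16.038954
b = 1.56 / (1 + exp(-19.5 * m))
exp(-19.5 * 0.024) = exp(-0.4680) = 0.626254
b = 1.56 / (1 + 0.626254) = 0.959260
Hb / (g * T^2) = 2.36 / (9.81 * 6.1^2) = 2.36 / 365.0301 = 0.00646522
gamma_b = b - a * Hb/(g*T^2) = 0.959260 - 16.038954 * 0.00646522 = 0.855565
db = Hb / gamma_b = 2.36 / 0.855565
db = 2.7584 m

2.7584


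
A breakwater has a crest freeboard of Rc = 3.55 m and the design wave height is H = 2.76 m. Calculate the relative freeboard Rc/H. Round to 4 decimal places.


Relative freeboard = Rc / H
= 3.55 / 2.76
= 1.2862

1.2862


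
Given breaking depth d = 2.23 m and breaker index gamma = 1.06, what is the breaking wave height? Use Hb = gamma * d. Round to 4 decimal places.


Hb = gamma * d
Hb = 1.06 * 2.23
Hb = 2.3638 m

2.3638


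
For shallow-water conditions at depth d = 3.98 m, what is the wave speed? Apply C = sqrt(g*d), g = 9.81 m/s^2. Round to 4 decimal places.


Using the shallow-water approximation:
C = sqrt(g * d) = sqrt(9.81 * 3.98)
C = sqrt(39.0438)
C = 6.2485 m/s

6.2485


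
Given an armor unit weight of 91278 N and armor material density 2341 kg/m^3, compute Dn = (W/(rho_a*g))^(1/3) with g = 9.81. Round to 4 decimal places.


V = W / (rho_a * g)
V = 91278 / (2341 * 9.81)
V = 91278 / 22965.21
V = 3.974621 m^3
Dn = V^(1/3) = 3.974621^(1/3)
Dn = 1.5840 m

1.5840


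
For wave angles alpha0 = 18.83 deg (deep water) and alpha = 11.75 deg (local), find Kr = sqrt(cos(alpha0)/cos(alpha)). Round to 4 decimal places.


Kr = sqrt(cos(alpha0) / cos(alpha))
cos(18.83) = 0.946480
cos(11.75) = 0.979045
Kr = sqrt(0.946480 / 0.979045)
Kr = sqrt(0.966738)
Kr = 0.9832

0.9832


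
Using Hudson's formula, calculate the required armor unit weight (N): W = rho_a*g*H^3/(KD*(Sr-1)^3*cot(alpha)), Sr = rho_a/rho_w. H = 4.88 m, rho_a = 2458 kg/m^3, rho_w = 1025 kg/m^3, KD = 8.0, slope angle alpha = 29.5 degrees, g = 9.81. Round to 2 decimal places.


Sr = rho_a / rho_w = 2458 / 1025 = 2.398049
(Sr - 1) = 1.398049
(Sr - 1)^3 = 2.732543
cot(29.5) = 1 / tan(29.5) = 1 / 0.565773 = 1.767494
Numerator = 2458 * 9.81 * 4.88^3 = 2802272.4165
Denominator = 8.0 * 2.732543 * 1.767494 = 38.638025
W = 2802272.4165 / 38.638025
W = 72526.29 N

72526.29


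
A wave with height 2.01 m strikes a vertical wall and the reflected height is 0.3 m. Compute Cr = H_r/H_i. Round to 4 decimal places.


Cr = H_r / H_i
Cr = 0.3 / 2.01
Cr = 0.1493

0.1493


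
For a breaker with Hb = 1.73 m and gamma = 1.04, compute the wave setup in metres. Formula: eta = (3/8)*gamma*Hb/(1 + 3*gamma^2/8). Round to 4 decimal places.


eta = (3/8) * gamma * Hb / (1 + 3*gamma^2/8)
Numerator = (3/8) * 1.04 * 1.73 = 0.674700
Denominator = 1 + 3*1.04^2/8 = 1 + 0.405600 = 1.405600
eta = 0.674700 / 1.405600
eta = 0.4800 m

0.4800


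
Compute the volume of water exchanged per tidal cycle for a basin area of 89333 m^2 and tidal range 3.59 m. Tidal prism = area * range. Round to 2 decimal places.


Tidal prism = Area * Tidal range
P = 89333 * 3.59
P = 320705.47 m^3

320705.47


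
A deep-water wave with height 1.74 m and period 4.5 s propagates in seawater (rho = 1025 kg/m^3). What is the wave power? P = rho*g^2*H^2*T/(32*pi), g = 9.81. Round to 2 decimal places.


P = rho * g^2 * H^2 * T / (32 * pi)
P = 1025 * 9.81^2 * 1.74^2 * 4.5 / (32 * pi)
P = 1025 * 96.2361 * 3.0276 * 4.5 / 100.53096
P = 13368.20 W/m

13368.20


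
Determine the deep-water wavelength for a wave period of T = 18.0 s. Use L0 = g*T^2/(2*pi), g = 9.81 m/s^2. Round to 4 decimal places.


L0 = g * T^2 / (2 * pi)
L0 = 9.81 * 18.0^2 / (2 * pi)
L0 = 9.81 * 324.0000 / 6.28319
L0 = 3178.4400 / 6.28319
L0 = 505.8644 m

505.8644


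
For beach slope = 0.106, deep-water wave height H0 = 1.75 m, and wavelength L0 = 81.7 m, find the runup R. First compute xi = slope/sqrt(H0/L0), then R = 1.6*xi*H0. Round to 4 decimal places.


xi = slope / sqrt(H0/L0)
H0/L0 = 1.75/81.7 = 0.021420
sqrt(0.021420) = 0.146355
xi = 0.106 / 0.146355 = 0.724266
R = 1.6 * xi * H0 = 1.6 * 0.724266 * 1.75
R = 2.0279 m

2.0279


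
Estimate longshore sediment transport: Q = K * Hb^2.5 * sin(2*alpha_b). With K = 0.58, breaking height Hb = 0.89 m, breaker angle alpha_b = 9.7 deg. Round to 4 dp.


Q = K * Hb^2.5 * sin(2 * alpha_b)
Hb^2.5 = 0.89^2.5 = 0.747266
sin(2 * 9.7) = sin(19.4) = 0.332161
Q = 0.58 * 0.747266 * 0.332161
Q = 0.1440 m^3/s

0.1440


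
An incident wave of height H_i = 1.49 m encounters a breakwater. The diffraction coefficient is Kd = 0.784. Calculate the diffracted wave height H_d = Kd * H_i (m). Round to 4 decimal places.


H_d = Kd * H_i
H_d = 0.784 * 1.49
H_d = 1.1682 m

1.1682


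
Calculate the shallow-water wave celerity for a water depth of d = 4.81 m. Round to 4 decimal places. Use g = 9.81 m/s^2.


Using the shallow-water approximation:
C = sqrt(g * d) = sqrt(9.81 * 4.81)
C = sqrt(47.1861)
C = 6.8692 m/s

6.8692


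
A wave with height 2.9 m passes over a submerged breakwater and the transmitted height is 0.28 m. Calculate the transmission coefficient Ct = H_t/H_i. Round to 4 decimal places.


Ct = H_t / H_i
Ct = 0.28 / 2.9
Ct = 0.0966

0.0966


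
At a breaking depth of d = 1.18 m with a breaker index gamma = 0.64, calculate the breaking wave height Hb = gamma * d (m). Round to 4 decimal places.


Hb = gamma * d
Hb = 0.64 * 1.18
Hb = 0.7552 m

0.7552


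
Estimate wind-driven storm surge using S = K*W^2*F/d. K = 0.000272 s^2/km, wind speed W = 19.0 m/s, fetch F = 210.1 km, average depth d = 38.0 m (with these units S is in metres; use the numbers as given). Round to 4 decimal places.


S = K * W^2 * F / d
W^2 = 19.0^2 = 361.00
S = 0.000272 * 361.00 * 210.1 / 38.0
Numerator = 0.000272 * 361.00 * 210.1 = 20.630139
S = 20.630139 / 38.0 = 0.5429 m

0.5429


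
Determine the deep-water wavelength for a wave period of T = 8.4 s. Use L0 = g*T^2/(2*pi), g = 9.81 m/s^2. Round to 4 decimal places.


L0 = g * T^2 / (2 * pi)
L0 = 9.81 * 8.4^2 / (2 * pi)
L0 = 9.81 * 70.5600 / 6.28319
L0 = 692.1936 / 6.28319
L0 = 110.1660 m

110.1660


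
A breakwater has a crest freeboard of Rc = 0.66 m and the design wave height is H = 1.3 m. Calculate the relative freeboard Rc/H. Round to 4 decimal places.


Relative freeboard = Rc / H
= 0.66 / 1.3
= 0.5077

0.5077


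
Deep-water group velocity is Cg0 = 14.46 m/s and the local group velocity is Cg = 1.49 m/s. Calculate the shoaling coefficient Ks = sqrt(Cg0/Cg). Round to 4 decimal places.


Ks = sqrt(Cg0 / Cg)
Ks = sqrt(14.46 / 1.49)
Ks = sqrt(9.7047)
Ks = 3.1152

3.1152


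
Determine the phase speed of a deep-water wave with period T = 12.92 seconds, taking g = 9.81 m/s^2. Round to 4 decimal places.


We use the deep-water celerity formula:
C = g * T / (2 * pi)
C = 9.81 * 12.92 / (2 * 3.14159...)
C = 126.745200 / 6.283185
C = 20.1721 m/s

20.1721


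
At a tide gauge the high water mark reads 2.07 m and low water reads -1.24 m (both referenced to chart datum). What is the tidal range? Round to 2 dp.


Tidal range = High water - Low water
Tidal range = 2.07 - (-1.24)
Tidal range = 3.31 m

3.31


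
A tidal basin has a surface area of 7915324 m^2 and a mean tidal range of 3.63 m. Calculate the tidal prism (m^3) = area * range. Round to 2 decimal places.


Tidal prism = Area * Tidal range
P = 7915324 * 3.63
P = 28732626.12 m^3

28732626.12


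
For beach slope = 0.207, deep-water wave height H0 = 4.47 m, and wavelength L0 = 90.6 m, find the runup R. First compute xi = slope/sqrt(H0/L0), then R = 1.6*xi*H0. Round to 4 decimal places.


xi = slope / sqrt(H0/L0)
H0/L0 = 4.47/90.6 = 0.049338
sqrt(0.049338) = 0.222121
xi = 0.207 / 0.222121 = 0.931924
R = 1.6 * xi * H0 = 1.6 * 0.931924 * 4.47
R = 6.6651 m

6.6651


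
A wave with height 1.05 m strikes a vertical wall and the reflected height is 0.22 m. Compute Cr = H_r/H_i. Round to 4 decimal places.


Cr = H_r / H_i
Cr = 0.22 / 1.05
Cr = 0.2095

0.2095


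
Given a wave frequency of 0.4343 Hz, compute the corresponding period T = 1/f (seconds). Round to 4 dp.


T = 1 / f
T = 1 / 0.4343
T = 2.3026 s

2.3026


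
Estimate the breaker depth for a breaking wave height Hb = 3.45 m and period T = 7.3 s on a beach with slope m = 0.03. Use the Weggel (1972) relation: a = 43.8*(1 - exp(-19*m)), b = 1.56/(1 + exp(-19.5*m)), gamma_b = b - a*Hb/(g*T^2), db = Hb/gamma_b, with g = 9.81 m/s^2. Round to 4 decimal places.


a = 43.8 * (1 - exp(-19 * m))
exp(-19 * 0.03) = exp(-0.5700) = 0.565525
a = 43.8 * (1 - 0.565525) = 19.029986
b = 1.56 / (1 + exp(-19.5 * m))
exp(-19.5 * 0.03) = exp(-0.5850) = 0.557106
b = 1.56 / (1 + 0.557106) = 1.001859
Hb / (g * T^2) = 3.45 / (9.81 * 7.3^2) = 3.45 / 522.7749 = 0.00659940
gamma_b = b - a * Hb/(g*T^2) = 1.001859 - 19.029986 * 0.00659940 = 0.876272
db = Hb / gamma_b = 3.45 / 0.876272
db = 3.9371 m

3.9371


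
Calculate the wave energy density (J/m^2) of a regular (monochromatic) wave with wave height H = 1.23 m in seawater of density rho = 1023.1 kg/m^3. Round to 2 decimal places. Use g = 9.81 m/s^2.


E = (1/8) * rho * g * H^2
E = (1/8) * 1023.1 * 9.81 * 1.23^2
E = 0.125 * 1023.1 * 9.81 * 1.5129
E = 1898.05 J/m^2

1898.05


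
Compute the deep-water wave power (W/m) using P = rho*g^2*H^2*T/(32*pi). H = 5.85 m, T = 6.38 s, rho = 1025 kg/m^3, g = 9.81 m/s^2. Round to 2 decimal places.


P = rho * g^2 * H^2 * T / (32 * pi)
P = 1025 * 9.81^2 * 5.85^2 * 6.38 / (32 * pi)
P = 1025 * 96.2361 * 34.2225 * 6.38 / 100.53096
P = 214236.98 W/m

214236.98


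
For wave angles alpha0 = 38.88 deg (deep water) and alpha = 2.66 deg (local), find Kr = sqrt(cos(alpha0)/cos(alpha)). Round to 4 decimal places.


Kr = sqrt(cos(alpha0) / cos(alpha))
cos(38.88) = 0.778462
cos(2.66) = 0.998923
Kr = sqrt(0.778462 / 0.998923)
Kr = sqrt(0.779302)
Kr = 0.8828

0.8828


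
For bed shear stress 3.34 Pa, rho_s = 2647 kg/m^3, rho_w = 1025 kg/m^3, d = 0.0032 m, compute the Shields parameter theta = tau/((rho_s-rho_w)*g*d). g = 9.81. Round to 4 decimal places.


theta = tau / ((rho_s - rho_w) * g * d)
rho_s - rho_w = 2647 - 1025 = 1622
Denominator = 1622 * 9.81 * 0.0032 = 50.917824
theta = 3.34 / 50.917824
theta = 0.0656

0.0656


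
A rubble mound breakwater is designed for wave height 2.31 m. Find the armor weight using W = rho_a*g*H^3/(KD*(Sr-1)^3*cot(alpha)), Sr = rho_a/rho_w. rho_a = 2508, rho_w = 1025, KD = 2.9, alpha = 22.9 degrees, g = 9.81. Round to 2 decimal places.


Sr = rho_a / rho_w = 2508 / 1025 = 2.446829
(Sr - 1) = 1.446829
(Sr - 1)^3 = 3.028669
cot(22.9) = 1 / tan(22.9) = 1 / 0.422417 = 2.367332
Numerator = 2508 * 9.81 * 2.31^3 = 303272.1144
Denominator = 2.9 * 3.028669 * 2.367332 = 20.792607
W = 303272.1144 / 20.792607
W = 14585.57 N

14585.57


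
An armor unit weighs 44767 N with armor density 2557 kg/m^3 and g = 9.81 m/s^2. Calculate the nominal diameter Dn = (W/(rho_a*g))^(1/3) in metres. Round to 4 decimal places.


V = W / (rho_a * g)
V = 44767 / (2557 * 9.81)
V = 44767 / 25084.17
V = 1.784671 m^3
Dn = V^(1/3) = 1.784671^(1/3)
Dn = 1.2130 m

1.2130


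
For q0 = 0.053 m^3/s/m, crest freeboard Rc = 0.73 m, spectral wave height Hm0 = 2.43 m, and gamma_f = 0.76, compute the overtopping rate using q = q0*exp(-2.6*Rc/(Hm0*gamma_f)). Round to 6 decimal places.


q = q0 * exp(-2.6 * Rc / (Hm0 * gamma_f))
Exponent = -2.6 * 0.73 / (2.43 * 0.76)
= -2.6 * 0.73 / 1.8468
= -1.027724
exp(-1.027724) = 0.357821
q = 0.053 * 0.357821
q = 0.018964 m^3/s/m

0.018964


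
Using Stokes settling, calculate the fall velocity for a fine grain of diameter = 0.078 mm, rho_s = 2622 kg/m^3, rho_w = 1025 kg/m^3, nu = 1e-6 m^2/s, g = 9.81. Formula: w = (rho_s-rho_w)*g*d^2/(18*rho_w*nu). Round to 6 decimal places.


w = (rho_s - rho_w) * g * d^2 / (18 * rho_w * nu)
d = 0.078 mm = 0.000078 m
rho_s - rho_w = 2622 - 1025 = 1597
Numerator = 1597 * 9.81 * (0.000078)^2 = 0.000095315412
Denominator = 18 * 1025 * 1e-6 = 0.018450
w = 0.005166 m/s

0.005166


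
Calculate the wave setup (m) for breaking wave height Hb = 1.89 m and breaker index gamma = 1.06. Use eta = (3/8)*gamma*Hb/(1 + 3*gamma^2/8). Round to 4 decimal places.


eta = (3/8) * gamma * Hb / (1 + 3*gamma^2/8)
Numerator = (3/8) * 1.06 * 1.89 = 0.751275
Denominator = 1 + 3*1.06^2/8 = 1 + 0.421350 = 1.421350
eta = 0.751275 / 1.421350
eta = 0.5286 m

0.5286


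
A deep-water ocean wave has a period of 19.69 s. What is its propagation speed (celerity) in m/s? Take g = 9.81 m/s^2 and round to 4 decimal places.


We use the deep-water celerity formula:
C = g * T / (2 * pi)
C = 9.81 * 19.69 / (2 * 3.14159...)
C = 193.158900 / 6.283185
C = 30.7422 m/s

30.7422


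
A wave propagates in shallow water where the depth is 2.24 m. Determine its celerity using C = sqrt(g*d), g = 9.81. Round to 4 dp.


Using the shallow-water approximation:
C = sqrt(g * d) = sqrt(9.81 * 2.24)
C = sqrt(21.9744)
C = 4.6877 m/s

4.6877


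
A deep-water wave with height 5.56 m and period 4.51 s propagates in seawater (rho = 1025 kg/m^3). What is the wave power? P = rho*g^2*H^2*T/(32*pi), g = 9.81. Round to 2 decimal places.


P = rho * g^2 * H^2 * T / (32 * pi)
P = 1025 * 9.81^2 * 5.56^2 * 4.51 / (32 * pi)
P = 1025 * 96.2361 * 30.9136 * 4.51 / 100.53096
P = 136800.65 W/m

136800.65


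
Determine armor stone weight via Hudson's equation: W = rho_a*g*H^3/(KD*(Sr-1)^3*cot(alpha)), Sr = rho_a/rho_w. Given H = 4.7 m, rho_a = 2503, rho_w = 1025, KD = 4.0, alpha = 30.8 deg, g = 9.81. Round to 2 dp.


Sr = rho_a / rho_w = 2503 / 1025 = 2.441951
(Sr - 1) = 1.441951
(Sr - 1)^3 = 2.998139
cot(30.8) = 1 / tan(30.8) = 1 / 0.596120 = 1.677516
Numerator = 2503 * 9.81 * 4.7^3 = 2549314.5859
Denominator = 4.0 * 2.998139 * 1.677516 = 20.117697
W = 2549314.5859 / 20.117697
W = 126720.00 N

126720.00


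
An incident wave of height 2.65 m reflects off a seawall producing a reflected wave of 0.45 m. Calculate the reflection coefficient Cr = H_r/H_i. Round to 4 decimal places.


Cr = H_r / H_i
Cr = 0.45 / 2.65
Cr = 0.1698

0.1698


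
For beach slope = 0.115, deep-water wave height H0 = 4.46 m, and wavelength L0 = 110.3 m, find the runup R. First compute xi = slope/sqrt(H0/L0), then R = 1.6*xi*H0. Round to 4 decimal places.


xi = slope / sqrt(H0/L0)
H0/L0 = 4.46/110.3 = 0.040435
sqrt(0.040435) = 0.201085
xi = 0.115 / 0.201085 = 0.571897
R = 1.6 * xi * H0 = 1.6 * 0.571897 * 4.46
R = 4.0811 m

4.0811


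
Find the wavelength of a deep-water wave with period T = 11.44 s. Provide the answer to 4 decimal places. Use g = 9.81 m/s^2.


L0 = g * T^2 / (2 * pi)
L0 = 9.81 * 11.44^2 / (2 * pi)
L0 = 9.81 * 130.8736 / 6.28319
L0 = 1283.8700 / 6.28319
L0 = 204.3343 m

204.3343


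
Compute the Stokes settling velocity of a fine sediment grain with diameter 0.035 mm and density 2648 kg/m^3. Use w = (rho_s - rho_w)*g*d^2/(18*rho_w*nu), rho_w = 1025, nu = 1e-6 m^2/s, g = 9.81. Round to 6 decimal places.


w = (rho_s - rho_w) * g * d^2 / (18 * rho_w * nu)
d = 0.035 mm = 0.000035 m
rho_s - rho_w = 2648 - 1025 = 1623
Numerator = 1623 * 9.81 * (0.000035)^2 = 0.000019503997
Denominator = 18 * 1025 * 1e-6 = 0.018450
w = 0.001057 m/s

0.001057


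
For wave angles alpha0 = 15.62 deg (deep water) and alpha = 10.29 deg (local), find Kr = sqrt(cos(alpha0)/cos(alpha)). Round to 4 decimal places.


Kr = sqrt(cos(alpha0) / cos(alpha))
cos(15.62) = 0.963069
cos(10.29) = 0.983916
Kr = sqrt(0.963069 / 0.983916)
Kr = sqrt(0.978812)
Kr = 0.9893

0.9893


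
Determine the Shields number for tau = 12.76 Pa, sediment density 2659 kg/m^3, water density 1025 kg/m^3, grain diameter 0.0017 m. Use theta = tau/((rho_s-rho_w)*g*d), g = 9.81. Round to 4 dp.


theta = tau / ((rho_s - rho_w) * g * d)
rho_s - rho_w = 2659 - 1025 = 1634
Denominator = 1634 * 9.81 * 0.0017 = 27.250218
theta = 12.76 / 27.250218
theta = 0.4683

0.4683


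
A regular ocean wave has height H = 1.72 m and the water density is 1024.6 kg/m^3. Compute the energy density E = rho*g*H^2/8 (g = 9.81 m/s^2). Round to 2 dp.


E = (1/8) * rho * g * H^2
E = (1/8) * 1024.6 * 9.81 * 1.72^2
E = 0.125 * 1024.6 * 9.81 * 2.9584
E = 3716.98 J/m^2

3716.98


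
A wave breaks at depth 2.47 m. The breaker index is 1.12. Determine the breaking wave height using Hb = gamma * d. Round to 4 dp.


Hb = gamma * d
Hb = 1.12 * 2.47
Hb = 2.7664 m

2.7664


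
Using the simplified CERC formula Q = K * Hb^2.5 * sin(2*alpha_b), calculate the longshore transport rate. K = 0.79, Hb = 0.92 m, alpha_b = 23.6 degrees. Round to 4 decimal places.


Q = K * Hb^2.5 * sin(2 * alpha_b)
Hb^2.5 = 0.92^2.5 = 0.811838
sin(2 * 23.6) = sin(47.2) = 0.733730
Q = 0.79 * 0.811838 * 0.733730
Q = 0.4706 m^3/s

0.4706


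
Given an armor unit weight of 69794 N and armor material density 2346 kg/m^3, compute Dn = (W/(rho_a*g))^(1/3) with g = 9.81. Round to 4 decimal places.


V = W / (rho_a * g)
V = 69794 / (2346 * 9.81)
V = 69794 / 23014.26
V = 3.032642 m^3
Dn = V^(1/3) = 3.032642^(1/3)
Dn = 1.4475 m

1.4475


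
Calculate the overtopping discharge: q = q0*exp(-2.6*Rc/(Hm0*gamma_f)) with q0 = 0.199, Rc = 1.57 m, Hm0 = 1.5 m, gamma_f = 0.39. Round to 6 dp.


q = q0 * exp(-2.6 * Rc / (Hm0 * gamma_f))
Exponent = -2.6 * 1.57 / (1.5 * 0.39)
= -2.6 * 1.57 / 0.5850
= -6.977778
exp(-6.977778) = 0.000932
q = 0.199 * 0.000932
q = 0.000186 m^3/s/m

0.000186


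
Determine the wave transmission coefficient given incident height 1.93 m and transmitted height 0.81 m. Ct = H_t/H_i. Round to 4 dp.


Ct = H_t / H_i
Ct = 0.81 / 1.93
Ct = 0.4197

0.4197


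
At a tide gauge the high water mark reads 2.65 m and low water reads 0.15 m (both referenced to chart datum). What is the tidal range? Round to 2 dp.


Tidal range = High water - Low water
Tidal range = 2.65 - (0.15)
Tidal range = 2.50 m

2.50


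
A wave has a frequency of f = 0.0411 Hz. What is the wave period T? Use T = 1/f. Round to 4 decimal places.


T = 1 / f
T = 1 / 0.0411
T = 24.3309 s

24.3309


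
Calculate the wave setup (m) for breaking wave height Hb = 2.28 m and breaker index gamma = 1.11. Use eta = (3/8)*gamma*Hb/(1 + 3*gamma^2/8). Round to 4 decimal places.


eta = (3/8) * gamma * Hb / (1 + 3*gamma^2/8)
Numerator = (3/8) * 1.11 * 2.28 = 0.949050
Denominator = 1 + 3*1.11^2/8 = 1 + 0.462038 = 1.462038
eta = 0.949050 / 1.462038
eta = 0.6491 m

0.6491


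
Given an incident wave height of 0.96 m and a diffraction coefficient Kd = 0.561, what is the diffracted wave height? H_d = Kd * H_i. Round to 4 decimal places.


H_d = Kd * H_i
H_d = 0.561 * 0.96
H_d = 0.5386 m

0.5386


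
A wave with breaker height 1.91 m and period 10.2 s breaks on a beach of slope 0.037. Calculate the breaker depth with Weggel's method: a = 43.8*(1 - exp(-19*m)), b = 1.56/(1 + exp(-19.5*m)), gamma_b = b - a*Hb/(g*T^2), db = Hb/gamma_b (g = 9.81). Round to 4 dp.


a = 43.8 * (1 - exp(-19 * m))
exp(-19 * 0.037) = exp(-0.7030) = 0.495098
a = 43.8 * (1 - 0.495098) = 22.114717
b = 1.56 / (1 + exp(-19.5 * m))
exp(-19.5 * 0.037) = exp(-0.7215) = 0.486023
b = 1.56 / (1 + 0.486023) = 1.049782
Hb / (g * T^2) = 1.91 / (9.81 * 10.2^2) = 1.91 / 1020.6324 = 0.00187139
gamma_b = b - a * Hb/(g*T^2) = 1.049782 - 22.114717 * 0.00187139 = 1.008397
db = Hb / gamma_b = 1.91 / 1.008397
db = 1.8941 m

1.8941


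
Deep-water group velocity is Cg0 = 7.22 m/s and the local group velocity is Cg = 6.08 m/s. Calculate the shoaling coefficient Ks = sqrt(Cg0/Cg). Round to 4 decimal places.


Ks = sqrt(Cg0 / Cg)
Ks = sqrt(7.22 / 6.08)
Ks = sqrt(1.1875)
Ks = 1.0897

1.0897


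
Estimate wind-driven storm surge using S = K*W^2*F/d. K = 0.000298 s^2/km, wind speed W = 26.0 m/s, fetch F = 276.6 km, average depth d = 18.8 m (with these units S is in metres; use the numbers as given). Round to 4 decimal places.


S = K * W^2 * F / d
W^2 = 26.0^2 = 676.00
S = 0.000298 * 676.00 * 276.6 / 18.8
Numerator = 0.000298 * 676.00 * 276.6 = 55.720517
S = 55.720517 / 18.8 = 2.9639 m

2.9639


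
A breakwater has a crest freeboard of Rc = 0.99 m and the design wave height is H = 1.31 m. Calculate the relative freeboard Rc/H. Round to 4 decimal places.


Relative freeboard = Rc / H
= 0.99 / 1.31
= 0.7557

0.7557


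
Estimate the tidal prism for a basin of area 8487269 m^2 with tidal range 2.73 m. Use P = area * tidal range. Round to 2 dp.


Tidal prism = Area * Tidal range
P = 8487269 * 2.73
P = 23170244.37 m^3

23170244.37


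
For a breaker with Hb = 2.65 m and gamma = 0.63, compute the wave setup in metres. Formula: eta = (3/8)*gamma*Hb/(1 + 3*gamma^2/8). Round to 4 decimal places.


eta = (3/8) * gamma * Hb / (1 + 3*gamma^2/8)
Numerator = (3/8) * 0.63 * 2.65 = 0.626062
Denominator = 1 + 3*0.63^2/8 = 1 + 0.148838 = 1.148838
eta = 0.626062 / 1.148838
eta = 0.5450 m

0.5450


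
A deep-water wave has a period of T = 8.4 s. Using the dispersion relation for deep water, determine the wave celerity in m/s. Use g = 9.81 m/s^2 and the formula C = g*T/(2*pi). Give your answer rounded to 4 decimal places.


We use the deep-water celerity formula:
C = g * T / (2 * pi)
C = 9.81 * 8.4 / (2 * 3.14159...)
C = 82.404000 / 6.283185
C = 13.1150 m/s

13.1150


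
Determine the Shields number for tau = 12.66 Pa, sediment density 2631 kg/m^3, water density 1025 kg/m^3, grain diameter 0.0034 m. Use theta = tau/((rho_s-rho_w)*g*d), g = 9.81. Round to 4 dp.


theta = tau / ((rho_s - rho_w) * g * d)
rho_s - rho_w = 2631 - 1025 = 1606
Denominator = 1606 * 9.81 * 0.0034 = 53.566524
theta = 12.66 / 53.566524
theta = 0.2363

0.2363


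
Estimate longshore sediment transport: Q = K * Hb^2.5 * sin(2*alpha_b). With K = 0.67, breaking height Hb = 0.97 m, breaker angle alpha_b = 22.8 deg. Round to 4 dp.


Q = K * Hb^2.5 * sin(2 * alpha_b)
Hb^2.5 = 0.97^2.5 = 0.926679
sin(2 * 22.8) = sin(45.6) = 0.714473
Q = 0.67 * 0.926679 * 0.714473
Q = 0.4436 m^3/s

0.4436


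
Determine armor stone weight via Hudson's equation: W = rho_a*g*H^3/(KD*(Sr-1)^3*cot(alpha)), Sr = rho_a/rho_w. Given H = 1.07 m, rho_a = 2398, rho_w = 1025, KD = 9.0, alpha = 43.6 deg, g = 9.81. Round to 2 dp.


Sr = rho_a / rho_w = 2398 / 1025 = 2.339512
(Sr - 1) = 1.339512
(Sr - 1)^3 = 2.403477
cot(43.6) = 1 / tan(43.6) = 1 / 0.952287 = 1.050103
Numerator = 2398 * 9.81 * 1.07^3 = 28818.3770
Denominator = 9.0 * 2.403477 * 1.050103 = 22.715098
W = 28818.3770 / 22.715098
W = 1268.69 N

1268.69


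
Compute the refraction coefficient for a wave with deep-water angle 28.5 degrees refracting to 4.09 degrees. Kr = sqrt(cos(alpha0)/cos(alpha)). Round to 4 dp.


Kr = sqrt(cos(alpha0) / cos(alpha))
cos(28.5) = 0.878817
cos(4.09) = 0.997453
Kr = sqrt(0.878817 / 0.997453)
Kr = sqrt(0.881061)
Kr = 0.9386

0.9386


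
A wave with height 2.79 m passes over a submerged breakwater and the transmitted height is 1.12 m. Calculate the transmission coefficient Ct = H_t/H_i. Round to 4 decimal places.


Ct = H_t / H_i
Ct = 1.12 / 2.79
Ct = 0.4014

0.4014


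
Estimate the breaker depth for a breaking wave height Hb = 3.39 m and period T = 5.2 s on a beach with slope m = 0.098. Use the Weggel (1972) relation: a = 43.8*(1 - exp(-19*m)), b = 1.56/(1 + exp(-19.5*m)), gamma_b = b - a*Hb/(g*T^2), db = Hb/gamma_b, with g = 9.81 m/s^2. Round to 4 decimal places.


a = 43.8 * (1 - exp(-19 * m))
exp(-19 * 0.098) = exp(-1.8620) = 0.155362
a = 43.8 * (1 - 0.155362) = 36.995162
b = 1.56 / (1 + exp(-19.5 * m))
exp(-19.5 * 0.098) = exp(-1.9110) = 0.147932
b = 1.56 / (1 + 0.147932) = 1.358965
Hb / (g * T^2) = 3.39 / (9.81 * 5.2^2) = 3.39 / 265.2624 = 0.01277980
gamma_b = b - a * Hb/(g*T^2) = 1.358965 - 36.995162 * 0.01277980 = 0.886174
db = Hb / gamma_b = 3.39 / 0.886174
db = 3.8254 m

3.8254


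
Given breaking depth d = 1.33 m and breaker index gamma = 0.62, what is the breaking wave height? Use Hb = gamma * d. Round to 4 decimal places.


Hb = gamma * d
Hb = 0.62 * 1.33
Hb = 0.8246 m

0.8246


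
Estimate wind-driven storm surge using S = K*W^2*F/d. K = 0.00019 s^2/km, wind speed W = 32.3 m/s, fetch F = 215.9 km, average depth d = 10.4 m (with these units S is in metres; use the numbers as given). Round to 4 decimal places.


S = K * W^2 * F / d
W^2 = 32.3^2 = 1043.29
S = 0.00019 * 1043.29 * 215.9 / 10.4
Numerator = 0.00019 * 1043.29 * 215.9 = 42.796799
S = 42.796799 / 10.4 = 4.1151 m

4.1151


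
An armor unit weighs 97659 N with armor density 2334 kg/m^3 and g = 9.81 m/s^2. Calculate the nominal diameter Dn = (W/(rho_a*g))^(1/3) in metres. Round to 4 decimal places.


V = W / (rho_a * g)
V = 97659 / (2334 * 9.81)
V = 97659 / 22896.54
V = 4.265230 m^3
Dn = V^(1/3) = 4.265230^(1/3)
Dn = 1.6217 m

1.6217


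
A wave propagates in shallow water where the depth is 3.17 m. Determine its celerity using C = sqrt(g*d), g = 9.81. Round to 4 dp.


Using the shallow-water approximation:
C = sqrt(g * d) = sqrt(9.81 * 3.17)
C = sqrt(31.0977)
C = 5.5765 m/s

5.5765


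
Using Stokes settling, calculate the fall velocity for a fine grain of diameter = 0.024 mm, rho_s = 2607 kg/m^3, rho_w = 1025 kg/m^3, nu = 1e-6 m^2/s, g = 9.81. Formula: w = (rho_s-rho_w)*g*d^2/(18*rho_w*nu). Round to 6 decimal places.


w = (rho_s - rho_w) * g * d^2 / (18 * rho_w * nu)
d = 0.024 mm = 0.000024 m
rho_s - rho_w = 2607 - 1025 = 1582
Numerator = 1582 * 9.81 * (0.000024)^2 = 0.000008939186
Denominator = 18 * 1025 * 1e-6 = 0.018450
w = 0.000485 m/s

0.000485


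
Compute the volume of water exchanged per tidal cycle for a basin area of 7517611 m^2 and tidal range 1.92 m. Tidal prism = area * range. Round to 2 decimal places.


Tidal prism = Area * Tidal range
P = 7517611 * 1.92
P = 14433813.12 m^3

14433813.12


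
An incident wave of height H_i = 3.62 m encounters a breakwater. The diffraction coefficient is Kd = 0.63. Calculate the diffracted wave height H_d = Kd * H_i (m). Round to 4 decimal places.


H_d = Kd * H_i
H_d = 0.63 * 3.62
H_d = 2.2806 m

2.2806


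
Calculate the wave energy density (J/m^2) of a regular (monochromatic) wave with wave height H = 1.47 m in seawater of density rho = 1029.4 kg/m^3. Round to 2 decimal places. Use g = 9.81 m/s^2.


E = (1/8) * rho * g * H^2
E = (1/8) * 1029.4 * 9.81 * 1.47^2
E = 0.125 * 1029.4 * 9.81 * 2.1609
E = 2727.71 J/m^2

2727.71
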